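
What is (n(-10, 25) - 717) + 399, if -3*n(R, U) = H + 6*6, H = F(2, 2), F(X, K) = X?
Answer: -992/3 ≈ -330.67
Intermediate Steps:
H = 2
n(R, U) = -38/3 (n(R, U) = -(2 + 6*6)/3 = -(2 + 36)/3 = -⅓*38 = -38/3)
(n(-10, 25) - 717) + 399 = (-38/3 - 717) + 399 = -2189/3 + 399 = -992/3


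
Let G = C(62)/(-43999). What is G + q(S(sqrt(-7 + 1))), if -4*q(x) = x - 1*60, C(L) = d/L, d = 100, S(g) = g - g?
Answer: 20459485/1363969 ≈ 15.000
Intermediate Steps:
S(g) = 0
C(L) = 100/L
q(x) = 15 - x/4 (q(x) = -(x - 1*60)/4 = -(x - 60)/4 = -(-60 + x)/4 = 15 - x/4)
G = -50/1363969 (G = (100/62)/(-43999) = (100*(1/62))*(-1/43999) = (50/31)*(-1/43999) = -50/1363969 ≈ -3.6658e-5)
G + q(S(sqrt(-7 + 1))) = -50/1363969 + (15 - 1/4*0) = -50/1363969 + (15 + 0) = -50/1363969 + 15 = 20459485/1363969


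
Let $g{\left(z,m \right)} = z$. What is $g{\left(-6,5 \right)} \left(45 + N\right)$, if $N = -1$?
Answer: $-264$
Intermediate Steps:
$g{\left(-6,5 \right)} \left(45 + N\right) = - 6 \left(45 - 1\right) = \left(-6\right) 44 = -264$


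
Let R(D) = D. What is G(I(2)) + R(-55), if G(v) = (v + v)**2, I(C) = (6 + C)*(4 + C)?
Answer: 9161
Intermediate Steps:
I(C) = (4 + C)*(6 + C)
G(v) = 4*v**2 (G(v) = (2*v)**2 = 4*v**2)
G(I(2)) + R(-55) = 4*(24 + 2**2 + 10*2)**2 - 55 = 4*(24 + 4 + 20)**2 - 55 = 4*48**2 - 55 = 4*2304 - 55 = 9216 - 55 = 9161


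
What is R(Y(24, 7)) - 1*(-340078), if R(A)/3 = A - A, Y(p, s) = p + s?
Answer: 340078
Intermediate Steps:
R(A) = 0 (R(A) = 3*(A - A) = 3*0 = 0)
R(Y(24, 7)) - 1*(-340078) = 0 - 1*(-340078) = 0 + 340078 = 340078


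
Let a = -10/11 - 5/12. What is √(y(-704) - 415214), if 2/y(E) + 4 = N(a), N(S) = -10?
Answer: I*√20345493/7 ≈ 644.37*I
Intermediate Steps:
a = -175/132 (a = -10*1/11 - 5*1/12 = -10/11 - 5/12 = -175/132 ≈ -1.3258)
y(E) = -⅐ (y(E) = 2/(-4 - 10) = 2/(-14) = 2*(-1/14) = -⅐)
√(y(-704) - 415214) = √(-⅐ - 415214) = √(-2906499/7) = I*√20345493/7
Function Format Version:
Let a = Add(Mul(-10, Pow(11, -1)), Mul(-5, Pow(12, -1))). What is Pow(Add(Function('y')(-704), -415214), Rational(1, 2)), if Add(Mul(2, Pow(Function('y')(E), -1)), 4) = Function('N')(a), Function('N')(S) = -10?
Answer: Mul(Rational(1, 7), I, Pow(20345493, Rational(1, 2))) ≈ Mul(644.37, I)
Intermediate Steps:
a = Rational(-175, 132) (a = Add(Mul(-10, Rational(1, 11)), Mul(-5, Rational(1, 12))) = Add(Rational(-10, 11), Rational(-5, 12)) = Rational(-175, 132) ≈ -1.3258)
Function('y')(E) = Rational(-1, 7) (Function('y')(E) = Mul(2, Pow(Add(-4, -10), -1)) = Mul(2, Pow(-14, -1)) = Mul(2, Rational(-1, 14)) = Rational(-1, 7))
Pow(Add(Function('y')(-704), -415214), Rational(1, 2)) = Pow(Add(Rational(-1, 7), -415214), Rational(1, 2)) = Pow(Rational(-2906499, 7), Rational(1, 2)) = Mul(Rational(1, 7), I, Pow(20345493, Rational(1, 2)))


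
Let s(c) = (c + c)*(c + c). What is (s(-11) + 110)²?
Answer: 352836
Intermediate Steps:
s(c) = 4*c² (s(c) = (2*c)*(2*c) = 4*c²)
(s(-11) + 110)² = (4*(-11)² + 110)² = (4*121 + 110)² = (484 + 110)² = 594² = 352836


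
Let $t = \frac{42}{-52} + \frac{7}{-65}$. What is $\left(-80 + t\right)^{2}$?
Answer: $\frac{110649361}{16900} \approx 6547.3$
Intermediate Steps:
$t = - \frac{119}{130}$ ($t = 42 \left(- \frac{1}{52}\right) + 7 \left(- \frac{1}{65}\right) = - \frac{21}{26} - \frac{7}{65} = - \frac{119}{130} \approx -0.91538$)
$\left(-80 + t\right)^{2} = \left(-80 - \frac{119}{130}\right)^{2} = \left(- \frac{10519}{130}\right)^{2} = \frac{110649361}{16900}$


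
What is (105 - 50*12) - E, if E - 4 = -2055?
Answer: 1556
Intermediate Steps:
E = -2051 (E = 4 - 2055 = -2051)
(105 - 50*12) - E = (105 - 50*12) - 1*(-2051) = (105 - 600) + 2051 = -495 + 2051 = 1556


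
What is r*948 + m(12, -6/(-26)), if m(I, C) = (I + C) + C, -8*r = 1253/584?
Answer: -3671277/15184 ≈ -241.79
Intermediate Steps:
r = -1253/4672 (r = -1253/(8*584) = -⅛*1253/584 = -1253/4672 ≈ -0.26819)
m(I, C) = I + 2*C (m(I, C) = (C + I) + C = I + 2*C)
r*948 + m(12, -6/(-26)) = -1253/4672*948 + (12 + 2*(-6/(-26))) = -296961/1168 + (12 + 2*(-6*(-1/26))) = -296961/1168 + (12 + 2*(3/13)) = -296961/1168 + (12 + 6/13) = -296961/1168 + 162/13 = -3671277/15184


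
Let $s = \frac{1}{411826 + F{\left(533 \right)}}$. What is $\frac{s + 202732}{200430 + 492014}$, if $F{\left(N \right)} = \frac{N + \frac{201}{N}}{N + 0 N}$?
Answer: $\frac{23718735923920617}{81012846407604976} \approx 0.29278$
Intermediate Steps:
$F{\left(N \right)} = \frac{N + \frac{201}{N}}{N}$ ($F{\left(N \right)} = \frac{N + \frac{201}{N}}{N + 0} = \frac{N + \frac{201}{N}}{N}$)
$s = \frac{284089}{116995520804}$ ($s = \frac{1}{411826 + \left(1 + \frac{201}{284089}\right)} = \frac{1}{411826 + \frac{284290}{284089}} = \frac{1}{\frac{116995520804}{284089}} = \frac{284089}{116995520804} \approx 2.4282 \cdot 10^{-6}$)
$\frac{s + 202732}{200430 + 492014} = \frac{\frac{284089}{116995520804} + 202732}{200430 + 492014} = \frac{23718735923920617}{116995520804 \cdot 692444} = \frac{23718735923920617}{116995520804} \cdot \frac{1}{692444} = \frac{23718735923920617}{81012846407604976}$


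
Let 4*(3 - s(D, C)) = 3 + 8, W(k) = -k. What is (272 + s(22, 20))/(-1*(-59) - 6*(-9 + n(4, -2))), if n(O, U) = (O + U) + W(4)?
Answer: 1089/500 ≈ 2.1780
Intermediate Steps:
s(D, C) = ¼ (s(D, C) = 3 - (3 + 8)/4 = 3 - ¼*11 = 3 - 11/4 = ¼)
n(O, U) = -4 + O + U (n(O, U) = (O + U) - 1*4 = (O + U) - 4 = -4 + O + U)
(272 + s(22, 20))/(-1*(-59) - 6*(-9 + n(4, -2))) = (272 + ¼)/(-1*(-59) - 6*(-9 + (-4 + 4 - 2))) = 1089/(4*(59 - 6*(-9 - 2))) = 1089/(4*(59 - 6*(-11))) = 1089/(4*(59 + 66)) = (1089/4)/125 = (1089/4)*(1/125) = 1089/500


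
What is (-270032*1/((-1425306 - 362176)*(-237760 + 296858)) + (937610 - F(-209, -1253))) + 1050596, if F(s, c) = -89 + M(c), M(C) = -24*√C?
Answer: 52509186484438163/26409152809 + 24*I*√1253 ≈ 1.9883e+6 + 849.55*I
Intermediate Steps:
F(s, c) = -89 - 24*√c
(-270032*1/((-1425306 - 362176)*(-237760 + 296858)) + (937610 - F(-209, -1253))) + 1050596 = (-270032*1/((-1425306 - 362176)*(-237760 + 296858)) + (937610 - (-89 - 24*I*√1253))) + 1050596 = (-270032/((-1787482*59098)) + (937610 - (-89 - 24*I*√1253))) + 1050596 = (-270032/(-105636611236) + (937610 - (-89 - 24*I*√1253))) + 1050596 = (-270032*(-1/105636611236) + (937610 + (89 + 24*I*√1253))) + 1050596 = (67508/26409152809 + (937699 + 24*I*√1253)) + 1050596 = (24763836179913999/26409152809 + 24*I*√1253) + 1050596 = 52509186484438163/26409152809 + 24*I*√1253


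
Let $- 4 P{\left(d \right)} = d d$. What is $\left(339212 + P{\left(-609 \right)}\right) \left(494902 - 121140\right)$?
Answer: $\frac{184258498927}{2} \approx 9.2129 \cdot 10^{10}$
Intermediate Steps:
$P{\left(d \right)} = - \frac{d^{2}}{4}$ ($P{\left(d \right)} = - \frac{d d}{4} = - \frac{d^{2}}{4}$)
$\left(339212 + P{\left(-609 \right)}\right) \left(494902 - 121140\right) = \left(339212 - \frac{\left(-609\right)^{2}}{4}\right) \left(494902 - 121140\right) = \left(339212 - \frac{370881}{4}\right) 373762 = \frac{985967}{4} \cdot 373762 = \frac{184258498927}{2}$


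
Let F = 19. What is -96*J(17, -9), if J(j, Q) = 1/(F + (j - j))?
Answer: -96/19 ≈ -5.0526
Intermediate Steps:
J(j, Q) = 1/19 (J(j, Q) = 1/(19 + (j - j)) = 1/(19 + 0) = 1/19)
-96*J(17, -9) = -96*1/19 = -96/19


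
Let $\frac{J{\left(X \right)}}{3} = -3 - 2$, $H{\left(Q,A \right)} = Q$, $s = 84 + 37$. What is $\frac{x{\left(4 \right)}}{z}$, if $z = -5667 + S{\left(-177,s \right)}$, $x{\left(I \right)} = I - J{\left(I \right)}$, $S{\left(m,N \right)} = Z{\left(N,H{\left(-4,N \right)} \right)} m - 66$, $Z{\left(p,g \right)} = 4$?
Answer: $- \frac{1}{339} \approx -0.0029499$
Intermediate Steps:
$s = 121$
$J{\left(X \right)} = -15$ ($J{\left(X \right)} = 3 \left(-3 - 2\right) = 3 \left(-5\right) = -15$)
$S{\left(m,N \right)} = -66 + 4 m$ ($S{\left(m,N \right)} = 4 m - 66 = -66 + 4 m$)
$x{\left(I \right)} = 15 + I$ ($x{\left(I \right)} = I - -15 = I + 15 = 15 + I$)
$z = -6441$ ($z = -5667 + \left(-66 + 4 \left(-177\right)\right) = -5667 - 774 = -6441$)
$\frac{x{\left(4 \right)}}{z} = \frac{15 + 4}{-6441} = 19 \left(- \frac{1}{6441}\right) = - \frac{1}{339}$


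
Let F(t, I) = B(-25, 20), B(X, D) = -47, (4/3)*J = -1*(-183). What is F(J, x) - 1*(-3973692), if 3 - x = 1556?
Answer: 3973645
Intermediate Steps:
x = -1553 (x = 3 - 1*1556 = 3 - 1556 = -1553)
J = 549/4 (J = 3*(-1*(-183))/4 = (3/4)*183 = 549/4 ≈ 137.25)
F(t, I) = -47
F(J, x) - 1*(-3973692) = -47 - 1*(-3973692) = -47 + 3973692 = 3973645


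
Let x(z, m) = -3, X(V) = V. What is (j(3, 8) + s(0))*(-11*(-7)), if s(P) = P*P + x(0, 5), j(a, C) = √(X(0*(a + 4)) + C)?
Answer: -231 + 154*√2 ≈ -13.211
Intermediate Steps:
j(a, C) = √C (j(a, C) = √(0*(a + 4) + C) = √(0*(4 + a) + C) = √(0 + C) = √C)
s(P) = -3 + P² (s(P) = P*P - 3 = P² - 3 = -3 + P²)
(j(3, 8) + s(0))*(-11*(-7)) = (√8 + (-3 + 0²))*(-11*(-7)) = (2*√2 + (-3 + 0))*77 = (2*√2 - 3)*77 = (-3 + 2*√2)*77 = -231 + 154*√2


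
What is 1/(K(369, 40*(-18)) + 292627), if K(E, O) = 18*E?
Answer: 1/299269 ≈ 3.3415e-6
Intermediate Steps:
1/(K(369, 40*(-18)) + 292627) = 1/(18*369 + 292627) = 1/(6642 + 292627) = 1/299269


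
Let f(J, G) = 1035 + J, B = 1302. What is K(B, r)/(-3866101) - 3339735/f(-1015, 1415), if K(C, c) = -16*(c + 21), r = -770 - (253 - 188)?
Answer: -2582350616743/15464404 ≈ -1.6699e+5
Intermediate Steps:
r = -835 (r = -770 - 1*65 = -770 - 65 = -835)
K(C, c) = -336 - 16*c (K(C, c) = -16*(21 + c) = -336 - 16*c)
K(B, r)/(-3866101) - 3339735/f(-1015, 1415) = (-336 - 16*(-835))/(-3866101) - 3339735/(1035 - 1015) = (-336 + 13360)*(-1/3866101) - 3339735/20 = 13024*(-1/3866101) - 3339735*1/20 = -13024/3866101 - 667947/4 = -2582350616743/15464404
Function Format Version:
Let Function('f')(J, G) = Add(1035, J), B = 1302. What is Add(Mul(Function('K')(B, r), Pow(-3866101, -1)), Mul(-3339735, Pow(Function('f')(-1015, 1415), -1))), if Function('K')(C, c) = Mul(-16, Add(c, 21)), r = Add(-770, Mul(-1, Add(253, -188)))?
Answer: Rational(-2582350616743, 15464404) ≈ -1.6699e+5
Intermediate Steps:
r = -835 (r = Add(-770, Mul(-1, 65)) = Add(-770, -65) = -835)
Function('K')(C, c) = Add(-336, Mul(-16, c)) (Function('K')(C, c) = Mul(-16, Add(21, c)) = Add(-336, Mul(-16, c)))
Add(Mul(Function('K')(B, r), Pow(-3866101, -1)), Mul(-3339735, Pow(Function('f')(-1015, 1415), -1))) = Add(Mul(Add(-336, Mul(-16, -835)), Pow(-3866101, -1)), Mul(-3339735, Pow(Add(1035, -1015), -1))) = Add(Mul(Add(-336, 13360), Rational(-1, 3866101)), Mul(-3339735, Pow(20, -1))) = Add(Mul(13024, Rational(-1, 3866101)), Mul(-3339735, Rational(1, 20))) = Add(Rational(-13024, 3866101), Rational(-667947, 4)) = Rational(-2582350616743, 15464404)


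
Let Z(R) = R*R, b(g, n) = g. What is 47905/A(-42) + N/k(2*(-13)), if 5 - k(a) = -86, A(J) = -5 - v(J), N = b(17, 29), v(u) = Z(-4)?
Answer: -622714/273 ≈ -2281.0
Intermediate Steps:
Z(R) = R**2
v(u) = 16 (v(u) = (-4)**2 = 16)
N = 17
A(J) = -21 (A(J) = -5 - 1*16 = -5 - 16 = -21)
k(a) = 91 (k(a) = 5 - 1*(-86) = 5 + 86 = 91)
47905/A(-42) + N/k(2*(-13)) = 47905/(-21) + 17/91 = 47905*(-1/21) + 17*(1/91) = -47905/21 + 17/91 = -622714/273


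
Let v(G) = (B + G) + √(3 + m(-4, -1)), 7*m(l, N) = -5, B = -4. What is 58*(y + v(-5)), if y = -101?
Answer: -6380 + 232*√7/7 ≈ -6292.3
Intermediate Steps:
m(l, N) = -5/7 (m(l, N) = (⅐)*(-5) = -5/7)
v(G) = -4 + G + 4*√7/7 (v(G) = (-4 + G) + √(3 - 5/7) = (-4 + G) + √(16/7) = (-4 + G) + 4*√7/7 = -4 + G + 4*√7/7)
58*(y + v(-5)) = 58*(-101 + (-4 - 5 + 4*√7/7)) = 58*(-101 + (-9 + 4*√7/7)) = 58*(-110 + 4*√7/7) = -6380 + 232*√7/7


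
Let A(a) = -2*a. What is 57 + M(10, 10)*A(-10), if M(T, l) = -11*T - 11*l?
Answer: -4343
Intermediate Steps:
57 + M(10, 10)*A(-10) = 57 + (-11*10 - 11*10)*(-2*(-10)) = 57 + (-110 - 110)*20 = 57 - 220*20 = 57 - 4400 = -4343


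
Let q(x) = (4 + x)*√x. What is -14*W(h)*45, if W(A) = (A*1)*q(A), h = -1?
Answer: 1890*I ≈ 1890.0*I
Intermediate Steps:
q(x) = √x*(4 + x)
W(A) = A^(3/2)*(4 + A) (W(A) = (A*1)*(√A*(4 + A)) = A*(√A*(4 + A)) = A^(3/2)*(4 + A))
-14*W(h)*45 = -14*(-1)^(3/2)*(4 - 1)*45 = -14*(-I)*3*45 = -(-42)*I*45 = (42*I)*45 = 1890*I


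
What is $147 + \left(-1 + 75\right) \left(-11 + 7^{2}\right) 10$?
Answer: $28267$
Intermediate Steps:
$147 + \left(-1 + 75\right) \left(-11 + 7^{2}\right) 10 = 147 + 74 \left(-11 + 49\right) 10 = 147 + 74 \cdot 38 \cdot 10 = 147 + 2812 \cdot 10 = 147 + 28120 = 28267$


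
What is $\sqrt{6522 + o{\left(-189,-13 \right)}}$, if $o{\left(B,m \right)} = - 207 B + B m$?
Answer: $\sqrt{48102} \approx 219.32$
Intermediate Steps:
$\sqrt{6522 + o{\left(-189,-13 \right)}} = \sqrt{6522 - 189 \left(-207 - 13\right)} = \sqrt{6522 - -41580} = \sqrt{6522 + 41580} = \sqrt{48102}$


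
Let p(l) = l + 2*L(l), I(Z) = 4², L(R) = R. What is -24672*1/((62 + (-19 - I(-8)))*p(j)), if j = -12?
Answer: 2056/81 ≈ 25.383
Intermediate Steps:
I(Z) = 16
p(l) = 3*l (p(l) = l + 2*l = 3*l)
-24672*1/((62 + (-19 - I(-8)))*p(j)) = -24672*(-1/(36*(62 + (-19 - 1*16)))) = -24672*(-1/(36*(62 + (-19 - 16)))) = -24672*(-1/(36*(62 - 35))) = -24672/((-36*27)) = -24672/(-972) = -24672*(-1/972) = 2056/81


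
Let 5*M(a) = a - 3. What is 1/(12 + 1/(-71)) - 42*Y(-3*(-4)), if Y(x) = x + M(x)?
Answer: -2465843/4255 ≈ -579.52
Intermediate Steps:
M(a) = -⅗ + a/5 (M(a) = (a - 3)/5 = (-3 + a)/5 = -⅗ + a/5)
Y(x) = -⅗ + 6*x/5 (Y(x) = x + (-⅗ + x/5) = -⅗ + 6*x/5)
1/(12 + 1/(-71)) - 42*Y(-3*(-4)) = 1/(12 + 1/(-71)) - 42*(-⅗ + 6*(-3*(-4))/5) = 1/(12 - 1/71) - 42*(-⅗ + (6/5)*12) = 1/(851/71) - 42*(-⅗ + 72/5) = 71/851 - 42*69/5 = 71/851 - 2898/5 = -2465843/4255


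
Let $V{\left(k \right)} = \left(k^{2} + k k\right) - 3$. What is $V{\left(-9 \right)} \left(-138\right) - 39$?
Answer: $-21981$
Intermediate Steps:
$V{\left(k \right)} = -3 + 2 k^{2}$ ($V{\left(k \right)} = \left(k^{2} + k^{2}\right) - 3 = 2 k^{2} - 3 = -3 + 2 k^{2}$)
$V{\left(-9 \right)} \left(-138\right) - 39 = \left(-3 + 2 \left(-9\right)^{2}\right) \left(-138\right) - 39 = \left(-3 + 2 \cdot 81\right) \left(-138\right) - 39 = \left(-3 + 162\right) \left(-138\right) - 39 = 159 \left(-138\right) - 39 = -21942 - 39 = -21981$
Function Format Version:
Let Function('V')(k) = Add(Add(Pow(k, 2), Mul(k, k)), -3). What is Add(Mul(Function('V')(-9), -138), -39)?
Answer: -21981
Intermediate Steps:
Function('V')(k) = Add(-3, Mul(2, Pow(k, 2))) (Function('V')(k) = Add(Add(Pow(k, 2), Pow(k, 2)), -3) = Add(Mul(2, Pow(k, 2)), -3) = Add(-3, Mul(2, Pow(k, 2))))
Add(Mul(Function('V')(-9), -138), -39) = Add(Mul(Add(-3, Mul(2, Pow(-9, 2))), -138), -39) = Add(Mul(Add(-3, Mul(2, 81)), -138), -39) = Add(Mul(Add(-3, 162), -138), -39) = Add(Mul(159, -138), -39) = Add(-21942, -39) = -21981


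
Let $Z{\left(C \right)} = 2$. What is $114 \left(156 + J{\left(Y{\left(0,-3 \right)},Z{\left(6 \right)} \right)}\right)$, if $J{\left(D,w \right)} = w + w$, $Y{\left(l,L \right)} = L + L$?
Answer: $18240$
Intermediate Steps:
$Y{\left(l,L \right)} = 2 L$
$J{\left(D,w \right)} = 2 w$
$114 \left(156 + J{\left(Y{\left(0,-3 \right)},Z{\left(6 \right)} \right)}\right) = 114 \left(156 + 2 \cdot 2\right) = 114 \left(156 + 4\right) = 114 \cdot 160 = 18240$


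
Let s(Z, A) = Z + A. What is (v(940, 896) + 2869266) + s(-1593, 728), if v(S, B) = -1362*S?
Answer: 1588121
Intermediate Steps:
s(Z, A) = A + Z
(v(940, 896) + 2869266) + s(-1593, 728) = (-1362*940 + 2869266) + (728 - 1593) = (-1280280 + 2869266) - 865 = 1588986 - 865 = 1588121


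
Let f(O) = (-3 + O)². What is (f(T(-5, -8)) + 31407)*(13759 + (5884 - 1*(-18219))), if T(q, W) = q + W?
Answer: 1198824506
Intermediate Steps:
T(q, W) = W + q
(f(T(-5, -8)) + 31407)*(13759 + (5884 - 1*(-18219))) = ((-3 + (-8 - 5))² + 31407)*(13759 + (5884 - 1*(-18219))) = ((-3 - 13)² + 31407)*(13759 + (5884 + 18219)) = ((-16)² + 31407)*(13759 + 24103) = (256 + 31407)*37862 = 31663*37862 = 1198824506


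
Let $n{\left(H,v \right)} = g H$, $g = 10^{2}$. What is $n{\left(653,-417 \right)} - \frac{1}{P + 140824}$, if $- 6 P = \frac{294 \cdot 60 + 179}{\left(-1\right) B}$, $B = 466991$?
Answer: $\frac{25766156361589954}{394581261323} \approx 65300.0$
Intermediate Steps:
$g = 100$
$n{\left(H,v \right)} = 100 H$
$P = \frac{17819}{2801946}$ ($P = - \frac{\left(294 \cdot 60 + 179\right) \frac{1}{\left(-1\right) 466991}}{6} = - \frac{\left(17640 + 179\right) \frac{1}{-466991}}{6} = - \frac{17819 \left(- \frac{1}{466991}\right)}{6} = \left(- \frac{1}{6}\right) \left(- \frac{17819}{466991}\right) = \frac{17819}{2801946} \approx 0.0063595$)
$n{\left(653,-417 \right)} - \frac{1}{P + 140824} = 100 \cdot 653 - \frac{1}{\frac{17819}{2801946} + 140824} = 65300 - \frac{1}{\frac{394581261323}{2801946}} = 65300 - \frac{2801946}{394581261323} = \frac{25766156361589954}{394581261323}$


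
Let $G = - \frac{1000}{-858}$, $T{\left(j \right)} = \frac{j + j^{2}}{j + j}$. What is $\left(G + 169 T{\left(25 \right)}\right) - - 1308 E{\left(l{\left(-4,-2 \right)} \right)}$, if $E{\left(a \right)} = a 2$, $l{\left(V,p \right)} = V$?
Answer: $- \frac{3546043}{429} \approx -8265.8$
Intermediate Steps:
$T{\left(j \right)} = \frac{j + j^{2}}{2 j}$
$G = \frac{500}{429}$ ($G = \left(-1000\right) \left(- \frac{1}{858}\right) = \frac{500}{429} \approx 1.1655$)
$E{\left(a \right)} = 2 a$
$\left(G + 169 T{\left(25 \right)}\right) - - 1308 E{\left(l{\left(-4,-2 \right)} \right)} = \left(\frac{500}{429} + 169 \left(\frac{1}{2} + \frac{1}{2} \cdot 25\right)\right) - - 1308 \cdot 2 \left(-4\right) = \left(\frac{500}{429} + 169 \left(\frac{1}{2} + \frac{25}{2}\right)\right) - \left(-1308\right) \left(-8\right) = \left(\frac{500}{429} + 169 \cdot 13\right) - 10464 = \left(\frac{500}{429} + 2197\right) - 10464 = \frac{943013}{429} - 10464 = - \frac{3546043}{429}$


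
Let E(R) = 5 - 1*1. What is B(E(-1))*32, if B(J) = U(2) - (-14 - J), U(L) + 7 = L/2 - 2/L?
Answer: 352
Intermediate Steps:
E(R) = 4 (E(R) = 5 - 1 = 4)
U(L) = -7 + L/2 - 2/L (U(L) = -7 + (L/2 - 2/L) = -7 + L/2 - 2/L)
B(J) = 7 + J (B(J) = (-7 + (1/2)*2 - 2/2) - (-14 - J) = (-7 + 1 - 2*1/2) + (14 + J) = (-7 + 1 - 1) + (14 + J) = -7 + (14 + J) = 7 + J)
B(E(-1))*32 = (7 + 4)*32 = 11*32 = 352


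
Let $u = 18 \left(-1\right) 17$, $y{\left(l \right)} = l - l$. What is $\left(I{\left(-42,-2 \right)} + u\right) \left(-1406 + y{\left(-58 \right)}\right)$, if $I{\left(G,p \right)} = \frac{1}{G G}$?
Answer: $\frac{379467449}{882} \approx 4.3024 \cdot 10^{5}$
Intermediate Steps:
$y{\left(l \right)} = 0$
$I{\left(G,p \right)} = \frac{1}{G^{2}}$
$u = -306$ ($u = \left(-18\right) 17 = -306$)
$\left(I{\left(-42,-2 \right)} + u\right) \left(-1406 + y{\left(-58 \right)}\right) = \left(\frac{1}{1764} - 306\right) \left(-1406 + 0\right) = \left(\frac{1}{1764} - 306\right) \left(-1406\right) = \left(- \frac{539783}{1764}\right) \left(-1406\right) = \frac{379467449}{882}$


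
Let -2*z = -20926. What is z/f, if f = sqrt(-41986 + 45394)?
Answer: 10463*sqrt(213)/852 ≈ 179.23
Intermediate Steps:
f = 4*sqrt(213) (f = sqrt(3408) = 4*sqrt(213) ≈ 58.378)
z = 10463 (z = -1/2*(-20926) = 10463)
z/f = 10463/((4*sqrt(213))) = 10463*(sqrt(213)/852) = 10463*sqrt(213)/852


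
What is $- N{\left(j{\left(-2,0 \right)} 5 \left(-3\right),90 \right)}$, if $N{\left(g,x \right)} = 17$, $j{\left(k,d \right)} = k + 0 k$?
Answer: $-17$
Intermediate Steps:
$j{\left(k,d \right)} = k$ ($j{\left(k,d \right)} = k + 0 = k$)
$- N{\left(j{\left(-2,0 \right)} 5 \left(-3\right),90 \right)} = \left(-1\right) 17 = -17$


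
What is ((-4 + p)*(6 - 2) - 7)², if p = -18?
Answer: 9025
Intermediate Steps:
((-4 + p)*(6 - 2) - 7)² = ((-4 - 18)*(6 - 2) - 7)² = (-22*4 - 7)² = (-88 - 7)² = (-95)² = 9025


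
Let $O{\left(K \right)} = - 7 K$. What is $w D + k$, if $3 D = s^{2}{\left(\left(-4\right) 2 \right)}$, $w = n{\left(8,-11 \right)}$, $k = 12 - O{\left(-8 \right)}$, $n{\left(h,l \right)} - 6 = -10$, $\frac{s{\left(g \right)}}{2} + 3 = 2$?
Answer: $- \frac{148}{3} \approx -49.333$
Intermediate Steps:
$s{\left(g \right)} = -2$ ($s{\left(g \right)} = -6 + 2 \cdot 2 = -6 + 4 = -2$)
$n{\left(h,l \right)} = -4$ ($n{\left(h,l \right)} = 6 - 10 = -4$)
$k = -44$ ($k = 12 - \left(-7\right) \left(-8\right) = 12 - 56 = -44$)
$w = -4$
$D = \frac{4}{3}$ ($D = \frac{\left(-2\right)^{2}}{3} = \frac{1}{3} \cdot 4 = \frac{4}{3} \approx 1.3333$)
$w D + k = \left(-4\right) \frac{4}{3} - 44 = - \frac{16}{3} - 44 = - \frac{148}{3}$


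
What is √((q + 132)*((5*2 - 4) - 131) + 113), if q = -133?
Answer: √238 ≈ 15.427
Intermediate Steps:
√((q + 132)*((5*2 - 4) - 131) + 113) = √((-133 + 132)*((5*2 - 4) - 131) + 113) = √(-((10 - 4) - 131) + 113) = √(-(6 - 131) + 113) = √(-1*(-125) + 113) = √(125 + 113) = √238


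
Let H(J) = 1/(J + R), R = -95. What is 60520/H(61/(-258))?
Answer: -743518460/129 ≈ -5.7637e+6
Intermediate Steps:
H(J) = 1/(-95 + J) (H(J) = 1/(J - 95) = 1/(-95 + J))
60520/H(61/(-258)) = 60520/(1/(-95 + 61/(-258))) = 60520/(1/(-95 + 61*(-1/258))) = 60520/(1/(-95 - 61/258)) = 60520/(1/(-24571/258)) = 60520/(-258/24571) = 60520*(-24571/258) = -743518460/129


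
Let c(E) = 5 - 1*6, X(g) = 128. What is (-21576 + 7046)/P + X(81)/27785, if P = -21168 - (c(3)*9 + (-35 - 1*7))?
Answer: 406419026/586735845 ≈ 0.69268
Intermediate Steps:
c(E) = -1 (c(E) = 5 - 6 = -1)
P = -21117 (P = -21168 - (-1*9 + (-35 - 1*7)) = -21168 - (-9 + (-35 - 7)) = -21168 - (-9 - 42) = -21168 - 1*(-51) = -21168 + 51 = -21117)
(-21576 + 7046)/P + X(81)/27785 = (-21576 + 7046)/(-21117) + 128/27785 = -14530*(-1/21117) + 128*(1/27785) = 14530/21117 + 128/27785 = 406419026/586735845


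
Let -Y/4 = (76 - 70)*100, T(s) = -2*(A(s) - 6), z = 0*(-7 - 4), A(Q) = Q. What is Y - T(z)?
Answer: -2412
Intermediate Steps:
z = 0 (z = 0*(-11) = 0)
T(s) = 12 - 2*s (T(s) = -2*(s - 6) = -2*(-6 + s) = 12 - 2*s)
Y = -2400 (Y = -4*(76 - 70)*100 = -24*100 = -4*600 = -2400)
Y - T(z) = -2400 - (12 - 2*0) = -2400 - (12 + 0) = -2400 - 1*12 = -2400 - 12 = -2412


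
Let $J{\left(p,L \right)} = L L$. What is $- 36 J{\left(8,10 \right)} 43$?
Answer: $-154800$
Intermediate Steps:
$J{\left(p,L \right)} = L^{2}$
$- 36 J{\left(8,10 \right)} 43 = - 36 \cdot 10^{2} \cdot 43 = \left(-36\right) 100 \cdot 43 = \left(-3600\right) 43 = -154800$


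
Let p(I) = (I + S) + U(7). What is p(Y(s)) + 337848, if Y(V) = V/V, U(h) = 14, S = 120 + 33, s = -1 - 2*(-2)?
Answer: 338016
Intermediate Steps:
s = 3 (s = -1 + 4 = 3)
S = 153
Y(V) = 1
p(I) = 167 + I (p(I) = (I + 153) + 14 = (153 + I) + 14 = 167 + I)
p(Y(s)) + 337848 = (167 + 1) + 337848 = 168 + 337848 = 338016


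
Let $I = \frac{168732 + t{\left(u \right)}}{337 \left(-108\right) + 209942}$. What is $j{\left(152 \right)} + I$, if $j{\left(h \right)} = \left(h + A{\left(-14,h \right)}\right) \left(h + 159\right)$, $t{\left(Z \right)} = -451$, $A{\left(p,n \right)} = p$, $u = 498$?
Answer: $\frac{7448415509}{173546} \approx 42919.0$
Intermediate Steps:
$I = \frac{168281}{173546}$ ($I = \frac{168732 - 451}{337 \left(-108\right) + 209942} = \frac{168281}{-36396 + 209942} = \frac{168281}{173546} \approx 0.96966$)
$j{\left(h \right)} = \left(-14 + h\right) \left(159 + h\right)$ ($j{\left(h \right)} = \left(h - 14\right) \left(h + 159\right) = \left(-14 + h\right) \left(159 + h\right)$)
$j{\left(152 \right)} + I = \left(-2226 + 152^{2} + 145 \cdot 152\right) + \frac{168281}{173546} = \left(-2226 + 23104 + 22040\right) + \frac{168281}{173546} = 42918 + \frac{168281}{173546} = \frac{7448415509}{173546}$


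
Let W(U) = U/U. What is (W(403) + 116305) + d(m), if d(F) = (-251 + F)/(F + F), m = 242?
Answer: 56292095/484 ≈ 1.1631e+5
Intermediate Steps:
W(U) = 1
d(F) = (-251 + F)/(2*F) (d(F) = (-251 + F)/((2*F)) = (-251 + F)*(1/(2*F)) = (-251 + F)/(2*F))
(W(403) + 116305) + d(m) = (1 + 116305) + (½)*(-251 + 242)/242 = 116306 + (½)*(1/242)*(-9) = 116306 - 9/484 = 56292095/484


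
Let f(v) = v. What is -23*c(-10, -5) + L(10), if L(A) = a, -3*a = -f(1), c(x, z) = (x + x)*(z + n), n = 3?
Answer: -2759/3 ≈ -919.67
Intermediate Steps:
c(x, z) = 2*x*(3 + z) (c(x, z) = (x + x)*(z + 3) = (2*x)*(3 + z) = 2*x*(3 + z))
a = 1/3 (a = -(-1)/3 = -1/3*(-1) = 1/3 ≈ 0.33333)
L(A) = 1/3
-23*c(-10, -5) + L(10) = -46*(-10)*(3 - 5) + 1/3 = -46*(-10)*(-2) + 1/3 = -23*40 + 1/3 = -920 + 1/3 = -2759/3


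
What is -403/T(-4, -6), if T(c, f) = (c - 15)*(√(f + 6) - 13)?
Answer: -31/19 ≈ -1.6316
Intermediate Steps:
T(c, f) = (-15 + c)*(-13 + √(6 + f)) (T(c, f) = (-15 + c)*(√(6 + f) - 13) = (-15 + c)*(-13 + √(6 + f)))
-403/T(-4, -6) = -403/(195 - 15*√(6 - 6) - 13*(-4) - 4*√(6 - 6)) = -403/(195 - 15*√0 + 52 - 4*√0) = -403/(195 - 15*0 + 52 - 4*0) = -403/(195 + 0 + 52 + 0) = -403/247 = -403*1/247 = -31/19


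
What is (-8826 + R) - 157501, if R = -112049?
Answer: -278376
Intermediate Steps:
(-8826 + R) - 157501 = (-8826 - 112049) - 157501 = -120875 - 157501 = -278376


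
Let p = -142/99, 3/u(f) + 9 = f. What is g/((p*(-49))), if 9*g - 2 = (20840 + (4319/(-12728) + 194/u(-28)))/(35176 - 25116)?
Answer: 16199063089/2672783776320 ≈ 0.0060607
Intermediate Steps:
u(f) = 3/(-9 + f)
p = -142/99 (p = -142*1/99 = -142/99 ≈ -1.4343)
g = 1472642099/3457179360 (g = 2/9 + ((20840 + (4319/(-12728) + 194/((3/(-9 - 28)))))/(35176 - 25116))/9 = 2/9 + ((20840 + (4319*(-1/12728) + 194/((3/(-37)))))/10060)/9 = 2/9 + ((20840 + (-4319/12728 + 194/((3*(-1/37)))))*(1/10060))/9 = 2/9 + ((20840 + (-4319/12728 + 194/(-3/37)))*(1/10060))/9 = 2/9 + ((20840 + (-4319/12728 + 194*(-37/3)))*(1/10060))/9 = 2/9 + ((20840 + (-4319/12728 - 7178/3))*(1/10060))/9 = 2/9 + ((20840 - 91374541/38184)*(1/10060))/9 = 2/9 + ((704380019/38184)*(1/10060))/9 = 2/9 + (⅑)*(704380019/384131040) = 2/9 + 704380019/3457179360 = 1472642099/3457179360 ≈ 0.42597)
g/((p*(-49))) = 1472642099/(3457179360*((-142/99*(-49)))) = 1472642099/(3457179360*(6958/99)) = (1472642099/3457179360)*(99/6958) = 16199063089/2672783776320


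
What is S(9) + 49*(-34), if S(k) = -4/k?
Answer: -14998/9 ≈ -1666.4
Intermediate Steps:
S(9) + 49*(-34) = -4/9 + 49*(-34) = -4*1/9 - 1666 = -4/9 - 1666 = -14998/9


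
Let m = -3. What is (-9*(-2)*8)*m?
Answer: -432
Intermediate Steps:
(-9*(-2)*8)*m = (-9*(-2)*8)*(-3) = (18*8)*(-3) = 144*(-3) = -432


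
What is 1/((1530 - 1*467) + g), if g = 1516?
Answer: 1/2579 ≈ 0.00038775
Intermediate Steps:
1/((1530 - 1*467) + g) = 1/((1530 - 1*467) + 1516) = 1/((1530 - 467) + 1516) = 1/(1063 + 1516) = 1/2579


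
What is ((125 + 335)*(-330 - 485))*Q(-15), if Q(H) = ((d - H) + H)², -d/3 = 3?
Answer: -30366900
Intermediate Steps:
d = -9 (d = -3*3 = -9)
Q(H) = 81 (Q(H) = ((-9 - H) + H)² = (-9)² = 81)
((125 + 335)*(-330 - 485))*Q(-15) = ((125 + 335)*(-330 - 485))*81 = (460*(-815))*81 = -374900*81 = -30366900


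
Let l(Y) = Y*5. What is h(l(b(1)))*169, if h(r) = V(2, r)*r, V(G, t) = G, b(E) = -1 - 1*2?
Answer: -5070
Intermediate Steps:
b(E) = -3 (b(E) = -1 - 2 = -3)
l(Y) = 5*Y
h(r) = 2*r
h(l(b(1)))*169 = (2*(5*(-3)))*169 = (2*(-15))*169 = -30*169 = -5070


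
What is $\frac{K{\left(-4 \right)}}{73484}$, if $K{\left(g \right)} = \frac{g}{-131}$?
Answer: $\frac{1}{2406601} \approx 4.1552 \cdot 10^{-7}$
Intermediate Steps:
$K{\left(g \right)} = - \frac{g}{131}$ ($K{\left(g \right)} = g \left(- \frac{1}{131}\right) = - \frac{g}{131}$)
$\frac{K{\left(-4 \right)}}{73484} = \frac{\left(- \frac{1}{131}\right) \left(-4\right)}{73484} = \frac{4}{131} \cdot \frac{1}{73484} = \frac{1}{2406601}$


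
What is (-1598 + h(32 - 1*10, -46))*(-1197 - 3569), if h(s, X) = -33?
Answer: 7773346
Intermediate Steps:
(-1598 + h(32 - 1*10, -46))*(-1197 - 3569) = (-1598 - 33)*(-1197 - 3569) = -1631*(-4766) = 7773346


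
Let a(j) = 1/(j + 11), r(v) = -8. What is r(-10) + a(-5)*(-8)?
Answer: -28/3 ≈ -9.3333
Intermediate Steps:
a(j) = 1/(11 + j)
r(-10) + a(-5)*(-8) = -8 - 8/(11 - 5) = -8 - 8/6 = -8 + (⅙)*(-8) = -8 - 4/3 = -28/3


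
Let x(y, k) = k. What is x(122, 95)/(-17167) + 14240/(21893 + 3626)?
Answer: 242033775/438084673 ≈ 0.55248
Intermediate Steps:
x(122, 95)/(-17167) + 14240/(21893 + 3626) = 95/(-17167) + 14240/(21893 + 3626) = 95*(-1/17167) + 14240/25519 = -95/17167 + 14240*(1/25519) = -95/17167 + 14240/25519 = 242033775/438084673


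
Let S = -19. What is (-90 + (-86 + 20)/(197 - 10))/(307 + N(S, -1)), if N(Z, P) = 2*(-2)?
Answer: -512/1717 ≈ -0.29819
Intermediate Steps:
N(Z, P) = -4
(-90 + (-86 + 20)/(197 - 10))/(307 + N(S, -1)) = (-90 + (-86 + 20)/(197 - 10))/(307 - 4) = (-90 - 66/187)/303 = (-90 - 66*1/187)*(1/303) = (-90 - 6/17)*(1/303) = -1536/17*1/303 = -512/1717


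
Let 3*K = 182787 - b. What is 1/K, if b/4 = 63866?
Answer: -3/72677 ≈ -4.1279e-5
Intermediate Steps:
b = 255464 (b = 4*63866 = 255464)
K = -72677/3 (K = (182787 - 1*255464)/3 = (182787 - 255464)/3 = (⅓)*(-72677) = -72677/3 ≈ -24226.)
1/K = 1/(-72677/3) = -3/72677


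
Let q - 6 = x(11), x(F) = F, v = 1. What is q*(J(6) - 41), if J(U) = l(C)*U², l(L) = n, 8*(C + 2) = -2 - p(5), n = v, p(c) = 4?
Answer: -85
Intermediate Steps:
n = 1
q = 17 (q = 6 + 11 = 17)
C = -11/4 (C = -2 + (-2 - 1*4)/8 = -2 + (-2 - 4)/8 = -2 + (⅛)*(-6) = -2 - ¾ = -11/4 ≈ -2.7500)
l(L) = 1
J(U) = U² (J(U) = 1*U² = U²)
q*(J(6) - 41) = 17*(6² - 41) = 17*(36 - 41) = 17*(-5) = -85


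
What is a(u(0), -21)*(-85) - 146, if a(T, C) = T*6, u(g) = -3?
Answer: 1384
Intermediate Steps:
a(T, C) = 6*T
a(u(0), -21)*(-85) - 146 = (6*(-3))*(-85) - 146 = -18*(-85) - 146 = 1530 - 146 = 1384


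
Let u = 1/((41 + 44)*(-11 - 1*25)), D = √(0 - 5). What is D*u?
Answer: -I*√5/3060 ≈ -0.00073074*I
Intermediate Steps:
D = I*√5 (D = √(-5) = I*√5 ≈ 2.2361*I)
u = -1/3060 (u = 1/(85*(-11 - 25)) = 1/(85*(-36)) = 1/(-3060) = -1/3060 ≈ -0.00032680)
D*u = (I*√5)*(-1/3060) = -I*√5/3060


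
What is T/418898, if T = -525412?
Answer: -262706/209449 ≈ -1.2543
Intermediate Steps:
T/418898 = -525412/418898 = -525412*1/418898 = -262706/209449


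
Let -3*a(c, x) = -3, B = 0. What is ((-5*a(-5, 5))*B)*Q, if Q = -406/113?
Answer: 0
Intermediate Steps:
a(c, x) = 1 (a(c, x) = -1/3*(-3) = 1)
Q = -406/113 (Q = -406*1/113 = -406/113 ≈ -3.5929)
((-5*a(-5, 5))*B)*Q = (-5*1*0)*(-406/113) = -5*0*(-406/113) = 0*(-406/113) = 0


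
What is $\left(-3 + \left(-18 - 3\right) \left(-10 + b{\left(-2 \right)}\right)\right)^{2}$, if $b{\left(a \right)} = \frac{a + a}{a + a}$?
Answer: $34596$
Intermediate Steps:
$b{\left(a \right)} = 1$ ($b{\left(a \right)} = \frac{2 a}{2 a} = 2 a \frac{1}{2 a} = 1$)
$\left(-3 + \left(-18 - 3\right) \left(-10 + b{\left(-2 \right)}\right)\right)^{2} = \left(-3 + \left(-18 - 3\right) \left(-10 + 1\right)\right)^{2} = \left(-3 - -189\right)^{2} = \left(-3 + 189\right)^{2} = 186^{2} = 34596$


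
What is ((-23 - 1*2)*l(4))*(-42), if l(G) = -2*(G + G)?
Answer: -16800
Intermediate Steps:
l(G) = -4*G
((-23 - 1*2)*l(4))*(-42) = ((-23 - 1*2)*(-4*4))*(-42) = ((-23 - 2)*(-16))*(-42) = -25*(-16)*(-42) = 400*(-42) = -16800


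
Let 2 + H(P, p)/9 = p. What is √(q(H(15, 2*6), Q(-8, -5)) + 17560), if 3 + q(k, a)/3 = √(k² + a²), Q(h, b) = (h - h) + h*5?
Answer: √(17551 + 30*√97) ≈ 133.59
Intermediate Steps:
Q(h, b) = 5*h (Q(h, b) = 0 + 5*h = 5*h)
H(P, p) = -18 + 9*p
q(k, a) = -9 + 3*√(a² + k²) (q(k, a) = -9 + 3*√(k² + a²) = -9 + 3*√(a² + k²))
√(q(H(15, 2*6), Q(-8, -5)) + 17560) = √((-9 + 3*√((5*(-8))² + (-18 + 9*(2*6))²)) + 17560) = √((-9 + 3*√((-40)² + (-18 + 9*12)²)) + 17560) = √((-9 + 3*√(1600 + (-18 + 108)²)) + 17560) = √((-9 + 3*√(1600 + 90²)) + 17560) = √((-9 + 3*√(1600 + 8100)) + 17560) = √((-9 + 3*√9700) + 17560) = √((-9 + 3*(10*√97)) + 17560) = √((-9 + 30*√97) + 17560) = √(17551 + 30*√97)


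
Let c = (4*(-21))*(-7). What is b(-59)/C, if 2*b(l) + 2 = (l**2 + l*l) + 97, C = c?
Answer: 7057/1176 ≈ 6.0008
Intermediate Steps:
c = 588 (c = -84*(-7) = 588)
C = 588
b(l) = 95/2 + l**2 (b(l) = -1 + ((l**2 + l*l) + 97)/2 = -1 + ((l**2 + l**2) + 97)/2 = -1 + (2*l**2 + 97)/2 = -1 + (97 + 2*l**2)/2 = -1 + (97/2 + l**2) = 95/2 + l**2)
b(-59)/C = (95/2 + (-59)**2)/588 = (95/2 + 3481)*(1/588) = (7057/2)*(1/588) = 7057/1176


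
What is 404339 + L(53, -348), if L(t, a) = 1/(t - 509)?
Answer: 184378583/456 ≈ 4.0434e+5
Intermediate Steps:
L(t, a) = 1/(-509 + t)
404339 + L(53, -348) = 404339 + 1/(-509 + 53) = 404339 + 1/(-456) = 404339 - 1/456 = 184378583/456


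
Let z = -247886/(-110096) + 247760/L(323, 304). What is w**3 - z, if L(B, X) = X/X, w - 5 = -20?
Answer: -13824603423/55048 ≈ -2.5114e+5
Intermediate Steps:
w = -15 (w = 5 - 20 = -15)
L(B, X) = 1
z = 13638816423/55048 (z = -247886/(-110096) + 247760/1 = -247886*(-1/110096) + 247760*1 = 123943/55048 + 247760 = 13638816423/55048 ≈ 2.4776e+5)
w**3 - z = (-15)**3 - 1*13638816423/55048 = -3375 - 13638816423/55048 = -13824603423/55048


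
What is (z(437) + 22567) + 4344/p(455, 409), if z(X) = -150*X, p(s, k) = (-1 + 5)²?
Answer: -85423/2 ≈ -42712.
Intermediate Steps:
p(s, k) = 16 (p(s, k) = 4² = 16)
(z(437) + 22567) + 4344/p(455, 409) = (-150*437 + 22567) + 4344/16 = (-65550 + 22567) + 4344*(1/16) = -42983 + 543/2 = -85423/2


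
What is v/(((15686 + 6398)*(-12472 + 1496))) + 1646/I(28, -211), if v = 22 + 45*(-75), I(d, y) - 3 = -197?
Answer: -28498560513/3358888064 ≈ -8.4845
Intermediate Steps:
I(d, y) = -194 (I(d, y) = 3 - 197 = -194)
v = -3353 (v = 22 - 3375 = -3353)
v/(((15686 + 6398)*(-12472 + 1496))) + 1646/I(28, -211) = -3353*1/((-12472 + 1496)*(15686 + 6398)) + 1646/(-194) = -3353/(22084*(-10976)) + 1646*(-1/194) = -3353/(-242393984) - 823/97 = -3353*(-1/242393984) - 823/97 = 479/34627712 - 823/97 = -28498560513/3358888064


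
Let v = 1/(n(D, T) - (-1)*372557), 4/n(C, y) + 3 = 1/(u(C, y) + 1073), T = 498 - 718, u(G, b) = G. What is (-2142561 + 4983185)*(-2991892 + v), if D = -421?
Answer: -6190099058434153086896/728346327 ≈ -8.4988e+12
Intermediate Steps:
T = -220
n(C, y) = 4/(-3 + 1/(1073 + C)) (n(C, y) = 4/(-3 + 1/(C + 1073)) = 4/(-3 + 1/(1073 + C)))
v = 1955/728346327 (v = 1/(4*(-1073 - 1*(-421))/(3218 + 3*(-421)) - (-1)*372557) = 1/(4*(-1073 + 421)/(3218 - 1263) - 1*(-372557)) = 1/(4*(-652)/1955 + 372557) = 1/(4*(1/1955)*(-652) + 372557) = 1/(-2608/1955 + 372557) = 1/(728346327/1955) = 1955/728346327 ≈ 2.6842e-6)
(-2142561 + 4983185)*(-2991892 + v) = (-2142561 + 4983185)*(-2991892 + 1955/728346327) = 2840624*(-2179133548978729/728346327) = -6190099058434153086896/728346327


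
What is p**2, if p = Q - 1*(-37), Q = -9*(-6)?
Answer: 8281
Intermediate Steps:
Q = 54
p = 91 (p = 54 - 1*(-37) = 54 + 37 = 91)
p**2 = 91**2 = 8281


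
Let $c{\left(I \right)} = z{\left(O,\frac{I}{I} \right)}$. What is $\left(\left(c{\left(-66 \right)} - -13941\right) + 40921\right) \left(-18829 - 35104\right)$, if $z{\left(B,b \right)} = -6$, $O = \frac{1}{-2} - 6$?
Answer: $-2958548648$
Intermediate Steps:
$O = - \frac{13}{2}$ ($O = - \frac{1}{2} - 6 = - \frac{13}{2} \approx -6.5$)
$c{\left(I \right)} = -6$
$\left(\left(c{\left(-66 \right)} - -13941\right) + 40921\right) \left(-18829 - 35104\right) = \left(\left(-6 - -13941\right) + 40921\right) \left(-18829 - 35104\right) = \left(\left(-6 + 13941\right) + 40921\right) \left(-53933\right) = \left(13935 + 40921\right) \left(-53933\right) = 54856 \left(-53933\right) = -2958548648$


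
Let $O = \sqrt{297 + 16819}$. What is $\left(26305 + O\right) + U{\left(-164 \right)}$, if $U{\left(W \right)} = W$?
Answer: $26141 + 2 \sqrt{4279} \approx 26272.0$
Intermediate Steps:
$O = 2 \sqrt{4279}$ ($O = \sqrt{17116} = 2 \sqrt{4279} \approx 130.83$)
$\left(26305 + O\right) + U{\left(-164 \right)} = \left(26305 + 2 \sqrt{4279}\right) - 164 = 26141 + 2 \sqrt{4279}$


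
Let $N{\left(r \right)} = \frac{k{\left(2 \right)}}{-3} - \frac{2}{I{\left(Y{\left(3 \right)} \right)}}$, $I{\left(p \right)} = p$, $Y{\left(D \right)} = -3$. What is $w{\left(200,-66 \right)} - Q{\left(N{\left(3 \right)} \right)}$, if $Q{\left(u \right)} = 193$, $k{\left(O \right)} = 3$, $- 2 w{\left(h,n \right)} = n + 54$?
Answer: $-187$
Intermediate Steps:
$w{\left(h,n \right)} = -27 - \frac{n}{2}$ ($w{\left(h,n \right)} = - \frac{n + 54}{2} = - \frac{54 + n}{2} = -27 - \frac{n}{2}$)
$N{\left(r \right)} = - \frac{1}{3}$ ($N{\left(r \right)} = \frac{3}{-3} - \frac{2}{-3} = 3 \left(- \frac{1}{3}\right) - - \frac{2}{3} = -1 + \frac{2}{3} = - \frac{1}{3}$)
$w{\left(200,-66 \right)} - Q{\left(N{\left(3 \right)} \right)} = \left(-27 - -33\right) - 193 = \left(-27 + 33\right) - 193 = 6 - 193 = -187$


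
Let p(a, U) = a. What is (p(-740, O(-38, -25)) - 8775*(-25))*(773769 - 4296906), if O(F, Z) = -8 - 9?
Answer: -770281057995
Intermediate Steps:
O(F, Z) = -17
(p(-740, O(-38, -25)) - 8775*(-25))*(773769 - 4296906) = (-740 - 8775*(-25))*(773769 - 4296906) = (-740 + 219375)*(-3523137) = 218635*(-3523137) = -770281057995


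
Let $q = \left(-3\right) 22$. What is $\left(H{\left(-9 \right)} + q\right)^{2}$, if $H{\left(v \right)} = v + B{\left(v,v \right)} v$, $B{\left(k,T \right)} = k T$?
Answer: $646416$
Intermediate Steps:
$q = -66$
$B{\left(k,T \right)} = T k$
$H{\left(v \right)} = v + v^{3}$ ($H{\left(v \right)} = v + v v v = v + v^{2} v = v + v^{3}$)
$\left(H{\left(-9 \right)} + q\right)^{2} = \left(\left(-9 + \left(-9\right)^{3}\right) - 66\right)^{2} = \left(\left(-9 - 729\right) - 66\right)^{2} = \left(-738 - 66\right)^{2} = \left(-804\right)^{2} = 646416$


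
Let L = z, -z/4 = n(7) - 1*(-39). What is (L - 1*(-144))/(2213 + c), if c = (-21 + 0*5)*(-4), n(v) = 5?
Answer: -32/2297 ≈ -0.013931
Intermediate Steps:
c = 84 (c = (-21 + 0)*(-4) = -21*(-4) = 84)
z = -176 (z = -4*(5 - 1*(-39)) = -4*(5 + 39) = -4*44 = -176)
L = -176
(L - 1*(-144))/(2213 + c) = (-176 - 1*(-144))/(2213 + 84) = (-176 + 144)/2297 = (1/2297)*(-32) = -32/2297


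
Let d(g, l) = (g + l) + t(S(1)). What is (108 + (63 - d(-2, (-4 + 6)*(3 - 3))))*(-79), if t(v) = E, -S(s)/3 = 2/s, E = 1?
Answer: -13588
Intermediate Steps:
S(s) = -6/s
t(v) = 1
d(g, l) = 1 + g + l (d(g, l) = (g + l) + 1 = 1 + g + l)
(108 + (63 - d(-2, (-4 + 6)*(3 - 3))))*(-79) = (108 + (63 - (1 - 2 + (-4 + 6)*(3 - 3))))*(-79) = (108 + (63 - (1 - 2 + 2*0)))*(-79) = (108 + (63 - (1 - 2 + 0)))*(-79) = (108 + (63 - 1*(-1)))*(-79) = (108 + (63 + 1))*(-79) = (108 + 64)*(-79) = 172*(-79) = -13588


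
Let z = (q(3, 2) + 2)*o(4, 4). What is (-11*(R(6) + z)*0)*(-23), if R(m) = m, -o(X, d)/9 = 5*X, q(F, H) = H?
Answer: 0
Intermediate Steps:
o(X, d) = -45*X
z = -720 (z = (2 + 2)*(-45*4) = 4*(-180) = -720)
(-11*(R(6) + z)*0)*(-23) = (-11*(6 - 720)*0)*(-23) = (-11*(-714)*0)*(-23) = (7854*0)*(-23) = 0*(-23) = 0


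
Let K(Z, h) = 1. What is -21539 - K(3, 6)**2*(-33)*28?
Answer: -20615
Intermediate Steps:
-21539 - K(3, 6)**2*(-33)*28 = -21539 - 1**2*(-33)*28 = -21539 - 1*(-33)*28 = -21539 - (-33)*28 = -21539 - 1*(-924) = -21539 + 924 = -20615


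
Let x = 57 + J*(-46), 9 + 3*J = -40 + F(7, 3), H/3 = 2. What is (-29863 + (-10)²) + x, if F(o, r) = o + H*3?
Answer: -29338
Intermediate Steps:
H = 6 (H = 3*2 = 6)
F(o, r) = 18 + o (F(o, r) = o + 6*3 = o + 18 = 18 + o)
J = -8 (J = -3 + (-40 + (18 + 7))/3 = -3 + (-40 + 25)/3 = -3 + (⅓)*(-15) = -3 - 5 = -8)
x = 425 (x = 57 - 8*(-46) = 57 + 368 = 425)
(-29863 + (-10)²) + x = (-29863 + (-10)²) + 425 = (-29863 + 100) + 425 = -29763 + 425 = -29338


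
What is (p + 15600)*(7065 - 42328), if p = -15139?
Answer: -16256243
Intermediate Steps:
(p + 15600)*(7065 - 42328) = (-15139 + 15600)*(7065 - 42328) = 461*(-35263) = -16256243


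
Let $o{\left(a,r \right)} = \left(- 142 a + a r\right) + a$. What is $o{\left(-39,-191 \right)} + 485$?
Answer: $13433$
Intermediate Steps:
$o{\left(a,r \right)} = - 141 a + a r$
$o{\left(-39,-191 \right)} + 485 = - 39 \left(-141 - 191\right) + 485 = \left(-39\right) \left(-332\right) + 485 = 12948 + 485 = 13433$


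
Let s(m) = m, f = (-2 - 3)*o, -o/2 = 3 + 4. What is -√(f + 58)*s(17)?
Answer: -136*√2 ≈ -192.33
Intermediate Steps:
o = -14 (o = -2*(3 + 4) = -2*7 = -14)
f = 70 (f = (-2 - 3)*(-14) = -5*(-14) = 70)
-√(f + 58)*s(17) = -√(70 + 58)*17 = -√128*17 = -8*√2*17 = -136*√2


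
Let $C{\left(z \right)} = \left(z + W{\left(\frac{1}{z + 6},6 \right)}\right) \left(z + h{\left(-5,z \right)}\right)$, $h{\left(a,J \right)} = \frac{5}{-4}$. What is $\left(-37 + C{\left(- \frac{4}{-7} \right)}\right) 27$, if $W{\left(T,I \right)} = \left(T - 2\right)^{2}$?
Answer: $- \frac{444608271}{414736} \approx -1072.0$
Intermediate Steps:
$W{\left(T,I \right)} = \left(-2 + T\right)^{2}$
$h{\left(a,J \right)} = - \frac{5}{4}$ ($h{\left(a,J \right)} = 5 \left(- \frac{1}{4}\right) = - \frac{5}{4}$)
$C{\left(z \right)} = \left(- \frac{5}{4} + z\right) \left(z + \left(-2 + \frac{1}{6 + z}\right)^{2}\right)$ ($C{\left(z \right)} = \left(z + \left(-2 + \frac{1}{z + 6}\right)^{2}\right) \left(z - \frac{5}{4}\right) = \left(z + \left(-2 + \frac{1}{6 + z}\right)^{2}\right) \left(- \frac{5}{4} + z\right) = \left(- \frac{5}{4} + z\right) \left(z + \left(-2 + \frac{1}{6 + z}\right)^{2}\right)$)
$\left(-37 + C{\left(- \frac{4}{-7} \right)}\right) 27 = \left(-37 + \frac{-605 + 4 \left(- \frac{4}{-7}\right)^{4} + 59 \left(- \frac{4}{-7}\right)^{3} + 84 \left(- \frac{4}{-7}\right) + 240 \left(- \frac{4}{-7}\right)^{2}}{4 \left(36 + \left(- \frac{4}{-7}\right)^{2} + 12 \left(- \frac{4}{-7}\right)\right)}\right) 27 = \left(-37 + \frac{-605 + 4 \left(\left(-4\right) \left(- \frac{1}{7}\right)\right)^{4} + 59 \left(\left(-4\right) \left(- \frac{1}{7}\right)\right)^{3} + 84 \left(\left(-4\right) \left(- \frac{1}{7}\right)\right) + 240 \left(\left(-4\right) \left(- \frac{1}{7}\right)\right)^{2}}{4 \left(36 + \left(\left(-4\right) \left(- \frac{1}{7}\right)\right)^{2} + 12 \left(\left(-4\right) \left(- \frac{1}{7}\right)\right)\right)}\right) 27 = \left(-37 + \frac{-605 + 4 \left(\frac{4}{7}\right)^{4} + 59 \left(\frac{4}{7}\right)^{3} + 84 \cdot \frac{4}{7} + 240 \left(\frac{4}{7}\right)^{2}}{4 \left(36 + \left(\frac{4}{7}\right)^{2} + 12 \cdot \frac{4}{7}\right)}\right) 27 = \left(-37 + \frac{-605 + 4 \cdot \frac{256}{2401} + 59 \cdot \frac{64}{343} + 48 + 240 \cdot \frac{16}{49}}{4 \left(36 + \frac{16}{49} + \frac{48}{7}\right)}\right) 27 = \left(-37 + \frac{-605 + \frac{1024}{2401} + \frac{3776}{343} + 48 + \frac{3840}{49}}{4 \cdot \frac{2116}{49}}\right) 27 = \left(-37 + \frac{1}{4} \cdot \frac{49}{2116} \left(- \frac{1121741}{2401}\right)\right) 27 = \left(-37 - \frac{1121741}{414736}\right) 27 = \left(- \frac{16466973}{414736}\right) 27 = - \frac{444608271}{414736}$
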